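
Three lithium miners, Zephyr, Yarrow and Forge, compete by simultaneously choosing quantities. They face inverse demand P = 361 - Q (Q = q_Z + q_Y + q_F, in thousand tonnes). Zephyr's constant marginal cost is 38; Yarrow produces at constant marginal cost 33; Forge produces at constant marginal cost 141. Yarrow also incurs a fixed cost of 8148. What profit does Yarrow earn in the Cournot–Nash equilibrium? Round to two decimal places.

Zephyr's profit: π_Z = (361 - Q)q_Z - (38q_Z). Setting ∂π_Z/∂q_Z = 0: 323 - 2q_Z - (q_Y + q_F) = 0.
Yarrow's profit: π_Y = (361 - Q)q_Y - (33q_Y). Setting ∂π_Y/∂q_Y = 0: 328 - 2q_Y - (q_Z + q_F) = 0.
Forge's first-order condition: 220 - 2q_F - (q_Z + q_Y) = 0.
Adding the 3 first-order conditions: 871 − 4Q = 0, so Q = 871/4.
Back-substituting: q_Z = (323 − 871/4) = 421/4, q_Y = (328 − 871/4) = 441/4, q_F = (220 − 871/4) = 9/4.
Price P = 361 - 871/4 = 573/4.
Yarrow's profit: (573/4 - 33)·(441/4) - 8148 = 4007.0625.

4007.06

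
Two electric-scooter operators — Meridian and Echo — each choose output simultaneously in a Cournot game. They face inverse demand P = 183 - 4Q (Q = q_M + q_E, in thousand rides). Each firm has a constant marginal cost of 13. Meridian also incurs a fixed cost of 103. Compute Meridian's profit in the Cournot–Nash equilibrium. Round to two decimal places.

699.78

Each firm earns π_i = (183 - 4Q)q_i - 13q_i.
First-order condition (treating rivals' output as given): 170 - 8q_i - 4q_j = 0.
By symmetry each firm produces the same amount; substituting q_j = q_i yields q_i = 170/12 = 85/6.
Price P = 183 - 4·(85/3) = 209/3.
Meridian's profit: (209/3 - 13)·(85/6) - 103 = 699.7778.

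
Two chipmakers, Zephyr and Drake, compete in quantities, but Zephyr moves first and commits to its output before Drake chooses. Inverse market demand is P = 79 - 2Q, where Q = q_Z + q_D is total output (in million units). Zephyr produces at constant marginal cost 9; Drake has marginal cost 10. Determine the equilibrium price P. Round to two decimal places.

Solve by backward induction. Given q_Z, the follower Drake maximises π_D = (79 - 2q_Z - 2q_D)q_D - 10q_D.
Setting the follower's marginal profit to zero, 69 - 2q_Z - 4q_D = 0, i.e. q_D = (69 - 2q_Z)/4.
The leader anticipates this reaction. Substituting into P = 79 - 2Q gives P = 89/2 - q_Z, so π_Z = (89/2 - q_Z)q_Z - 9q_Z.
Leader FOC: 71/2 - 2q_Z = 0, so q_Z = 71/4.
Then q_D = (69 - 2·(71/4))/4 = 67/8.
Total output Q = 209/8, so price P = 79 - 2·(209/8) = 107/4.

26.75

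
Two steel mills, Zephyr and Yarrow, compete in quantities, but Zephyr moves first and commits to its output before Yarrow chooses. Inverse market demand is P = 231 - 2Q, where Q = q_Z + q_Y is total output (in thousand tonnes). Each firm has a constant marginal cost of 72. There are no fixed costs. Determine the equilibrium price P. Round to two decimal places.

111.75

The follower Yarrow best-responds to any q_Z: π_Y = (231 - 2Q)q_Y - 72q_Y.
∂π_Y/∂q_Y = 159 - 2q_Z - 4q_Y = 0 gives the reaction function q_Y = (159 - 2q_Z)/4.
Zephyr substitutes q_Y(q_Z) into its own profit: π_Z = q_Z(231 - 2q_Z - (159 - 2q_Z)/2) - 72q_Z = (303/2 - q_Z)q_Z - 72q_Z.
The leader's first-order condition 159/2 - 2q_Z = 0 yields q_Z = 159/4.
Then q_Y = (159 - 2·(159/4))/4 = 159/8.
Total output Q = 477/8, so price P = 231 - 2·(477/8) = 447/4.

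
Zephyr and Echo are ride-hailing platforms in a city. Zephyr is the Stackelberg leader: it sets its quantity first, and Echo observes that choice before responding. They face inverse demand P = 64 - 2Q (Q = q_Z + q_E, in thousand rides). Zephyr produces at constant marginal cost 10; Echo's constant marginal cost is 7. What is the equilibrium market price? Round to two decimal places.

The follower Echo best-responds to any q_Z: π_E = (64 - 2Q)q_E - 7q_E.
Follower FOC: 57 - 2q_Z - 4q_E = 0, so q_E(q_Z) = (57 - 2q_Z)/4.
Zephyr substitutes q_E(q_Z) into its own profit: π_Z = q_Z(64 - 2q_Z - (57 - 2q_Z)/2) - 10q_Z = (71/2 - q_Z)q_Z - 10q_Z.
Leader FOC: 51/2 - 2q_Z = 0, so q_Z = 51/4.
Then q_E = (57 - 2·(51/4))/4 = 63/8.
Total output Q = 165/8, so price P = 64 - 2·(165/8) = 91/4.

22.75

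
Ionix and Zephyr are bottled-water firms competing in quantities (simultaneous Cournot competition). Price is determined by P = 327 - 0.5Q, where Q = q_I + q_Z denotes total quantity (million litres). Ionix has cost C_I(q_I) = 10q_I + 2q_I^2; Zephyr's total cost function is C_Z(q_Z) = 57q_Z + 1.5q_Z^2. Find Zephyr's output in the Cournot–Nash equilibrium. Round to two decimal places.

60.33

Ionix's profit: π_I = (327 - 0.5Q)q_I - (10q_I + 2q_I²). Setting ∂π_I/∂q_I = 0: 317 - 5q_I - (1/2)(q_Z) = 0.
Zephyr's profit: π_Z = (327 - 0.5Q)q_Z - (57q_Z + (3/2)q_Z²). Setting ∂π_Z/∂q_Z = 0: 270 - 4q_Z - (1/2)(q_I) = 0.
So q_I = (317 - (1/2)q_Z)/5 and q_Z = (270 - (1/2)q_I)/4.
Solving the pair: q_I = 57.3671, q_Z = 60.3291.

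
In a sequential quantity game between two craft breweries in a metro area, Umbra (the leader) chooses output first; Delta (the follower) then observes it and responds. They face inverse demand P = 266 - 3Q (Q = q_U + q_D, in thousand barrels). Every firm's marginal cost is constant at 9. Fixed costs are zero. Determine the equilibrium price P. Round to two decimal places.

73.25

Solve by backward induction. Given q_U, the follower Delta maximises π_D = (266 - 3q_U - 3q_D)q_D - 9q_D.
Follower FOC: 257 - 3q_U - 6q_D = 0, so q_D(q_U) = (257 - 3q_U)/6.
The leader anticipates this reaction. Substituting into P = 266 - 3Q gives P = 275/2 - (3/2)q_U, so π_U = (275/2 - (3/2)q_U)q_U - 9q_U.
Leader FOC: 257/2 - 3q_U = 0, so q_U = 257/6.
Then q_D = (257 - 3·(257/6))/6 = 257/12.
Total output Q = 257/4, so price P = 266 - 3·(257/4) = 293/4.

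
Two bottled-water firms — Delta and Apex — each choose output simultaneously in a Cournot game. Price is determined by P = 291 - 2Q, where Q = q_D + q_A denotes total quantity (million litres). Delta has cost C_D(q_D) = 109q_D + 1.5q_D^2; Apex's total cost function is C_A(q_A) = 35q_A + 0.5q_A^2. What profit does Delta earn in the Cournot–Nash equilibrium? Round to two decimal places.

576.91

Delta's profit: π_D = (291 - 2Q)q_D - (109q_D + (3/2)q_D²). Setting ∂π_D/∂q_D = 0: 182 - 7q_D - 2(q_A) = 0.
Apex's profit: π_A = (291 - 2Q)q_A - (35q_A + (1/2)q_A²). Setting ∂π_A/∂q_A = 0: 256 - 5q_A - 2(q_D) = 0.
Best responses: q_D = (182 - 2q_A)/7, q_A = (256 - 2q_D)/5.
Solving the pair: q_D = 398/31, q_A = 1428/31.
Price P = 291 - 2·(1826/31) = 173.1935.
Delta's profit: 173.1935·(398/31) - 109·(398/31) - (3/2)(398/31)² = 576.9136.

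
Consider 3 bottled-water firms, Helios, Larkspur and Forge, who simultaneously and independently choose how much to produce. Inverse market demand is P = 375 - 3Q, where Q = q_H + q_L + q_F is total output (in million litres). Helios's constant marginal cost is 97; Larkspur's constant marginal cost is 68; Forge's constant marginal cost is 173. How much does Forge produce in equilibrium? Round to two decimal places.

Helios's profit: π_H = (375 - 3Q)q_H - (97q_H). Setting ∂π_H/∂q_H = 0: 278 - 6q_H - 3(q_L + q_F) = 0.
Larkspur's first-order condition: 307 - 6q_L - 3(q_H + q_F) = 0.
Forge's first-order condition: 202 - 6q_F - 3(q_H + q_L) = 0.
Adding the 3 first-order conditions: 787 − 12Q = 0, so Q = 787/12.
Back-substituting: q_H = (278 − 787/4)/3 = 325/12, q_L = (307 − 787/4)/3 = 147/4, q_F = (202 − 787/4)/3 = 7/4.

1.75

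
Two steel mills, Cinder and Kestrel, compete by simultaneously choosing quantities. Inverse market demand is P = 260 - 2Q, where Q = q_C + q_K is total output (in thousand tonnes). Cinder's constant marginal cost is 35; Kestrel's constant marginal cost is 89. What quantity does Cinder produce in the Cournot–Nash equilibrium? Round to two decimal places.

Cinder's profit: π_C = (260 - 2Q)q_C - (35q_C). Setting ∂π_C/∂q_C = 0: 225 - 4q_C - 2(q_K) = 0.
Kestrel's first-order condition: 171 - 4q_K - 2(q_C) = 0.
Rearranging gives the reaction functions q_C = (225 - 2q_K)/4 and q_K = (171 - 2q_C)/4.
Substituting one into the other gives q_C = 93/2 and q_K = 39/2.

46.50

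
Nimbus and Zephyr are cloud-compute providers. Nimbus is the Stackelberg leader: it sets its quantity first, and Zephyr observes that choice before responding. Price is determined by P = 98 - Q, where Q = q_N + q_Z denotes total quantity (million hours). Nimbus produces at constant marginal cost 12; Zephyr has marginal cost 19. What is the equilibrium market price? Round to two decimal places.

35.25

The follower Zephyr best-responds to any q_N: π_Z = (98 - Q)q_Z - 19q_Z.
Setting the follower's marginal profit to zero, 79 - q_N - 2q_Z = 0, i.e. q_Z = (79 - q_N)/2.
The leader anticipates this reaction. Substituting into P = 98 - Q gives P = 117/2 - (1/2)q_N, so π_N = (117/2 - (1/2)q_N)q_N - 12q_N.
Leader FOC: 93/2 - q_N = 0, so q_N = 93/2.
Then q_Z = (79 - 93/2)/2 = 65/4.
Total output Q = 251/4, so price P = 98 - 251/4 = 141/4.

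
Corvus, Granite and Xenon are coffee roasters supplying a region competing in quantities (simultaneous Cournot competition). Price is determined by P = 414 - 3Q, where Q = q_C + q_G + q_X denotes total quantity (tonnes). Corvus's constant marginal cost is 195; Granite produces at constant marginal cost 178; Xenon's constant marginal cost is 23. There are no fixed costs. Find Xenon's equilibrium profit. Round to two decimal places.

Corvus's profit: π_C = (414 - 3Q)q_C - (195q_C). Setting ∂π_C/∂q_C = 0: 219 - 6q_C - 3(q_G + q_X) = 0.
Granite's first-order condition: 236 - 6q_G - 3(q_C + q_X) = 0.
Xenon's profit: π_X = (414 - 3Q)q_X - (23q_X). Setting ∂π_X/∂q_X = 0: 391 - 6q_X - 3(q_C + q_G) = 0.
Summing all 3 equations gives 846 − 12Q = 0, hence Q = 141/2.
Back-substituting: q_C = (219 − 423/2)/3 = 5/2, q_G = (236 − 423/2)/3 = 49/6, q_X = (391 − 423/2)/3 = 359/6.
Price P = 414 - 3·(141/2) = 405/2.
Xenon's profit: (405/2 - 23)·(359/6) = 10740.0833.

10740.08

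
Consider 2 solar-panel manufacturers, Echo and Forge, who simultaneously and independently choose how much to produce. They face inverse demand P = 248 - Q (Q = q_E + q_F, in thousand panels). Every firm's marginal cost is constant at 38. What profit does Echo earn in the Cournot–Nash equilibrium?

A representative firm's profit is π_i = q_i(248 - Q) - 38q_i.
Setting ∂π_i/∂q_i = 0 with rivals' quantities fixed: 210 - 2q_i - q_j = 0.
With identical firms every q_j equals q_i, so q_j = q_i and 210 = 3q_i, giving q_i = 70.
Price P = 248 - 140 = 108.
Echo's profit: (108 - 38)·70 = 4900.

4900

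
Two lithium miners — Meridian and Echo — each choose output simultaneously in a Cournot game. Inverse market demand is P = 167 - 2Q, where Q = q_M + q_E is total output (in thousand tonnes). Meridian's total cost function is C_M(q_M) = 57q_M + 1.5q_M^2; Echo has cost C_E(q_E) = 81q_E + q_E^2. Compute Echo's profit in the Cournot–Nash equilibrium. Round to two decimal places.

303.17

Meridian's profit: π_M = (167 - 2Q)q_M - (57q_M + (3/2)q_M²). Setting ∂π_M/∂q_M = 0: 110 - 7q_M - 2(q_E) = 0.
Echo's first-order condition: 86 - 6q_E - 2(q_M) = 0.
So q_M = (110 - 2q_E)/7 and q_E = (86 - 2q_M)/6.
Solving the pair: q_M = 244/19, q_E = 191/19.
Price P = 167 - 2·(435/19) = 121.2105.
Echo's profit: 121.2105·(191/19) - 81·(191/19) - (191/19)² = 303.1662.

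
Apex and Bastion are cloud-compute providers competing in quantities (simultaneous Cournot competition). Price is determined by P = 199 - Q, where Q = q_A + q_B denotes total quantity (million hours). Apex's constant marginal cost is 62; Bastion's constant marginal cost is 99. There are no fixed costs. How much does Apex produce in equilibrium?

58

Apex's profit: π_A = (199 - Q)q_A - (62q_A). Setting ∂π_A/∂q_A = 0: 137 - 2q_A - (q_B) = 0.
Bastion's profit: π_B = (199 - Q)q_B - (99q_B). Setting ∂π_B/∂q_B = 0: 100 - 2q_B - (q_A) = 0.
Best responses: q_A = (137 - q_B)/2, q_B = (100 - q_A)/2.
Solving the pair: q_A = 58, q_B = 21.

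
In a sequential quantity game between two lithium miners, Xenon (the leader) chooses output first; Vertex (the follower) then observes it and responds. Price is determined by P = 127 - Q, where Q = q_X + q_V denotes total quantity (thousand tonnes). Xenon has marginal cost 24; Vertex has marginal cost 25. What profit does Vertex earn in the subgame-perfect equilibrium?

625

Solve by backward induction. Given q_X, the follower Vertex maximises π_V = (127 - q_X - q_V)q_V - 25q_V.
Follower FOC: 102 - q_X - 2q_V = 0, so q_V(q_X) = (102 - q_X)/2.
The leader anticipates this reaction. Substituting into P = 127 - Q gives P = 76 - (1/2)q_X, so π_X = (76 - (1/2)q_X)q_X - 24q_X.
Leader FOC: 52 - q_X = 0, so q_X = 52.
Then q_V = (102 - 52)/2 = 25.
Price P = 127 - 77 = 50.
Vertex's profit: (50 - 25)·25 = 625.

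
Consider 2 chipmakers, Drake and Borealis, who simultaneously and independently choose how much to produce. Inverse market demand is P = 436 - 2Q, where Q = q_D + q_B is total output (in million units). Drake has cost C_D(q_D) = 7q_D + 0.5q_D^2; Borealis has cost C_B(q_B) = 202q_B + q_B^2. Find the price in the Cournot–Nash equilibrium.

250

Drake's profit: π_D = (436 - 2Q)q_D - (7q_D + (1/2)q_D²). Setting ∂π_D/∂q_D = 0: 429 - 5q_D - 2(q_B) = 0.
Borealis's profit: π_B = (436 - 2Q)q_B - (202q_B + q_B²). Setting ∂π_B/∂q_B = 0: 234 - 6q_B - 2(q_D) = 0.
Best responses: q_D = (429 - 2q_B)/5, q_B = (234 - 2q_D)/6.
Solving the pair: q_D = 81, q_B = 12.
Total output Q = 93, so price P = 436 - 2·93 = 250.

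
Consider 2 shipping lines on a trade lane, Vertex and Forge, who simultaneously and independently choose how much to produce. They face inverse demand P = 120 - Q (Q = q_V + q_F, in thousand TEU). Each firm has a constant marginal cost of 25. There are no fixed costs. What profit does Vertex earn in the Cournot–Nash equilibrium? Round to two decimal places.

1002.78

A representative firm's profit is π_i = q_i(120 - Q) - 25q_i.
Setting ∂π_i/∂q_i = 0 with rivals' quantities fixed: 95 - 2q_i - q_j = 0.
By symmetry each firm produces the same amount; substituting q_j = q_i yields q_i = 95/3.
Price P = 120 - 190/3 = 170/3.
Vertex's profit: (170/3 - 25)·(95/3) = 1002.7778.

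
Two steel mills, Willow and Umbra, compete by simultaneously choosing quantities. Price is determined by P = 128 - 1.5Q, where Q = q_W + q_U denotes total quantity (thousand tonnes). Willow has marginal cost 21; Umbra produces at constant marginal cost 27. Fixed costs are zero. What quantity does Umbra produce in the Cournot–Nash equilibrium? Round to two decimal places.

Willow's profit: π_W = (128 - 1.5Q)q_W - (21q_W). Setting ∂π_W/∂q_W = 0: 107 - 3q_W - (3/2)(q_U) = 0.
Umbra's first-order condition: 101 - 3q_U - (3/2)(q_W) = 0.
Rearranging gives the reaction functions q_W = (107 - (3/2)q_U)/3 and q_U = (101 - (3/2)q_W)/3.
Solving the pair: q_W = 226/9, q_U = 190/9.

21.11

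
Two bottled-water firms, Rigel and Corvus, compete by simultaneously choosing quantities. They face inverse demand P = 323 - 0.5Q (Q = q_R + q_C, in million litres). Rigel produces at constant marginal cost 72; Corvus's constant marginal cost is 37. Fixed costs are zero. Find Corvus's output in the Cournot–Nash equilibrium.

214

Rigel's profit: π_R = (323 - 0.5Q)q_R - (72q_R). Setting ∂π_R/∂q_R = 0: 251 - q_R - (1/2)(q_C) = 0.
Corvus's first-order condition: 286 - q_C - (1/2)(q_R) = 0.
Best responses: q_R = (251 - (1/2)q_C), q_C = (286 - (1/2)q_R).
Substituting one into the other gives q_R = 144 and q_C = 214.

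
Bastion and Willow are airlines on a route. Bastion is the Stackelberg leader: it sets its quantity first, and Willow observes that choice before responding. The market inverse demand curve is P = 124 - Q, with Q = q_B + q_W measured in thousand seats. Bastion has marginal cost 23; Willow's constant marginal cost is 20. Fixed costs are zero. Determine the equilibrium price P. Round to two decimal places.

47.50

The follower Willow best-responds to any q_B: π_W = (124 - Q)q_W - 20q_W.
∂π_W/∂q_W = 104 - q_B - 2q_W = 0 gives the reaction function q_W = (104 - q_B)/2.
The leader anticipates this reaction. Substituting into P = 124 - Q gives P = 72 - (1/2)q_B, so π_B = (72 - (1/2)q_B)q_B - 23q_B.
The leader's first-order condition 49 - q_B = 0 yields q_B = 49.
Then q_W = (104 - 49)/2 = 55/2.
Total output Q = 153/2, so price P = 124 - 153/2 = 95/2.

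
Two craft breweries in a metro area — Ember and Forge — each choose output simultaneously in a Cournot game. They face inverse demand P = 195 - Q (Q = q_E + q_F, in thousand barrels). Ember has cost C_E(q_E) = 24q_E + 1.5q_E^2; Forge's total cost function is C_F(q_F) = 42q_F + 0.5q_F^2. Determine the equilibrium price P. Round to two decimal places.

Ember's profit: π_E = (195 - Q)q_E - (24q_E + (3/2)q_E²). Setting ∂π_E/∂q_E = 0: 171 - 5q_E - (q_F) = 0.
Forge's profit: π_F = (195 - Q)q_F - (42q_F + (1/2)q_F²). Setting ∂π_F/∂q_F = 0: 153 - 3q_F - (q_E) = 0.
So q_E = (171 - q_F)/5 and q_F = (153 - q_E)/3.
Substituting one into the other gives q_E = 180/7 and q_F = 297/7.
Total output Q = 477/7, so price P = 195 - 477/7 = 888/7.

126.86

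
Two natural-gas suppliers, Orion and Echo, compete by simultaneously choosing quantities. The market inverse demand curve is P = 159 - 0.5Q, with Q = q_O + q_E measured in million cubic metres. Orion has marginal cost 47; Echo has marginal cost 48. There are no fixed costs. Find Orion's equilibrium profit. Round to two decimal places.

Orion's profit: π_O = (159 - 0.5Q)q_O - (47q_O). Setting ∂π_O/∂q_O = 0: 112 - q_O - (1/2)(q_E) = 0.
Echo's first-order condition: 111 - q_E - (1/2)(q_O) = 0.
Best responses: q_O = (112 - (1/2)q_E), q_E = (111 - (1/2)q_O).
Solving the pair: q_O = 226/3, q_E = 220/3.
Price P = 159 - (1/2)·(446/3) = 254/3.
Orion's profit: (254/3 - 47)·(226/3) = 2837.5556.

2837.56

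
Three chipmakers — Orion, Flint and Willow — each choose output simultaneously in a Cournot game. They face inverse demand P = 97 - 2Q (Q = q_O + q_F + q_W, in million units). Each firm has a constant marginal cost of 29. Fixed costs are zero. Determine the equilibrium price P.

Each firm earns π_i = (97 - 2Q)q_i - 29q_i.
Setting ∂π_i/∂q_i = 0 with rivals' quantities fixed: 68 - 4q_i - 2·Σ_{j≠i} q_j = 0.
With identical firms every q_j equals q_i, so Σ_{j≠i} q_j = 2q_i and 68 = 8q_i, giving q_i = 17/2.
Total output Q = 51/2, so price P = 97 - 2·(51/2) = 46.

46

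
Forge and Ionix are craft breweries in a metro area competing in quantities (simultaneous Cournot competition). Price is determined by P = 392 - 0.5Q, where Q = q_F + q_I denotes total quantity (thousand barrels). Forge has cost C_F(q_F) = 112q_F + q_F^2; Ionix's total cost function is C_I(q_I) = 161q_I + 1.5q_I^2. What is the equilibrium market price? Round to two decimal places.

325.72

Forge's profit: π_F = (392 - 0.5Q)q_F - (112q_F + q_F²). Setting ∂π_F/∂q_F = 0: 280 - 3q_F - (1/2)(q_I) = 0.
Ionix's profit: π_I = (392 - 0.5Q)q_I - (161q_I + (3/2)q_I²). Setting ∂π_I/∂q_I = 0: 231 - 4q_I - (1/2)(q_F) = 0.
So q_F = (280 - (1/2)q_I)/3 and q_I = (231 - (1/2)q_F)/4.
Solving the pair: q_F = 85.4894, q_I = 47.0638.
Total output Q = 132.5532, so price P = 392 - (1/2)·132.5532 = 325.7234.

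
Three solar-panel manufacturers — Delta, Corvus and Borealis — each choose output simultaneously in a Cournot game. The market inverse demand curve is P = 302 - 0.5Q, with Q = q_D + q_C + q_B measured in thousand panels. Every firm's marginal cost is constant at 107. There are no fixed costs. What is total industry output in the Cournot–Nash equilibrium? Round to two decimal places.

Each firm earns π_i = (302 - 0.5Q)q_i - 107q_i.
Setting ∂π_i/∂q_i = 0 with rivals' quantities fixed: 195 - q_i - (1/2)·Σ_{j≠i} q_j = 0.
With identical firms every q_j equals q_i, so Σ_{j≠i} q_j = 2q_i and 195 = 2q_i, giving q_i = 195/2.
Total output Q = 195/2 + 195/2 + 195/2 = 585/2.

292.50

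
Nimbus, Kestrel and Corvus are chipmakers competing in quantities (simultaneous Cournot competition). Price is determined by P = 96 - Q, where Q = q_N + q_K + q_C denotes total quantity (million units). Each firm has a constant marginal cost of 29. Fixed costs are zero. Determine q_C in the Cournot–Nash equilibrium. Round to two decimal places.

16.75

A representative firm's profit is π_i = q_i(96 - Q) - 29q_i.
Setting ∂π_i/∂q_i = 0 with rivals' quantities fixed: 67 - 2q_i - Σ_{j≠i} q_j = 0.
With identical firms every q_j equals q_i, so Σ_{j≠i} q_j = 2q_i and 67 = 4q_i, giving q_i = 67/4.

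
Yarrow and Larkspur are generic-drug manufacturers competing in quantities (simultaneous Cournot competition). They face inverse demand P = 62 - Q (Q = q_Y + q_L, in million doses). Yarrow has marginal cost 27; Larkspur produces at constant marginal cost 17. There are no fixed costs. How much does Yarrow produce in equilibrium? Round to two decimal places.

8.33

Yarrow's profit: π_Y = (62 - Q)q_Y - (27q_Y). Setting ∂π_Y/∂q_Y = 0: 35 - 2q_Y - (q_L) = 0.
Larkspur's profit: π_L = (62 - Q)q_L - (17q_L). Setting ∂π_L/∂q_L = 0: 45 - 2q_L - (q_Y) = 0.
So q_Y = (35 - q_L)/2 and q_L = (45 - q_Y)/2.
Solving the pair: q_Y = 25/3, q_L = 55/3.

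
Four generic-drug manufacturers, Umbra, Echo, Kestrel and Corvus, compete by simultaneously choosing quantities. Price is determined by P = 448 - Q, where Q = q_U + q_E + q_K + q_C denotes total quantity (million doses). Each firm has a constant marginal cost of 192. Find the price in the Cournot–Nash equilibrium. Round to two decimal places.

243.20

Each firm earns π_i = (448 - Q)q_i - 192q_i.
Setting ∂π_i/∂q_i = 0 with rivals' quantities fixed: 256 - 2q_i - Σ_{j≠i} q_j = 0.
With identical firms every q_j equals q_i, so Σ_{j≠i} q_j = 3q_i and 256 = 5q_i, giving q_i = 256/5.
Total output Q = 1024/5, so price P = 448 - 1024/5 = 1216/5.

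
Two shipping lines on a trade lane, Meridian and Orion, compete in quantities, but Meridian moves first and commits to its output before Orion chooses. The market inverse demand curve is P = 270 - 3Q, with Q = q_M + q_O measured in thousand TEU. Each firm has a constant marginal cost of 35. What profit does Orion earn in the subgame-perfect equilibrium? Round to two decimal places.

1150.52

Solve by backward induction. Given q_M, the follower Orion maximises π_O = (270 - 3q_M - 3q_O)q_O - 35q_O.
Setting the follower's marginal profit to zero, 235 - 3q_M - 6q_O = 0, i.e. q_O = (235 - 3q_M)/6.
Meridian substitutes q_O(q_M) into its own profit: π_M = q_M(270 - 3q_M - (235 - 3q_M)/2) - 35q_M = (305/2 - (3/2)q_M)q_M - 35q_M.
Leader FOC: 235/2 - 3q_M = 0, so q_M = 235/6.
Then q_O = (235 - 3·(235/6))/6 = 235/12.
Price P = 270 - 3·(235/4) = 375/4.
Orion's profit: (375/4 - 35)·(235/12) = 1150.5208.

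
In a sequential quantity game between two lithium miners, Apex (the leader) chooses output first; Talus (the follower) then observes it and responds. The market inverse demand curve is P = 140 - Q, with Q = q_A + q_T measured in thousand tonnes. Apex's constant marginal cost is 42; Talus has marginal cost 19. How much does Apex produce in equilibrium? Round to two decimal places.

Solve by backward induction. Given q_A, the follower Talus maximises π_T = (140 - q_A - q_T)q_T - 19q_T.
Setting the follower's marginal profit to zero, 121 - q_A - 2q_T = 0, i.e. q_T = (121 - q_A)/2.
Apex substitutes q_T(q_A) into its own profit: π_A = q_A(140 - q_A - (121 - q_A)/2) - 42q_A = (159/2 - (1/2)q_A)q_A - 42q_A.
Leader FOC: 75/2 - q_A = 0, so q_A = 75/2.
Then q_T = (121 - 75/2)/2 = 167/4.

37.50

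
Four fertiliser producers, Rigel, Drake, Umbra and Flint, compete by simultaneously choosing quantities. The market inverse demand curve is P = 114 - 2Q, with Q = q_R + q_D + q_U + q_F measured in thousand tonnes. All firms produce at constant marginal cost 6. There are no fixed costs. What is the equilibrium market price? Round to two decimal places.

27.60

A representative firm's profit is π_i = q_i(114 - 2Q) - 6q_i.
Setting ∂π_i/∂q_i = 0 with rivals' quantities fixed: 108 - 4q_i - 2·Σ_{j≠i} q_j = 0.
With identical firms every q_j equals q_i, so Σ_{j≠i} q_j = 3q_i and 108 = 10q_i, giving q_i = 54/5.
Total output Q = 216/5, so price P = 114 - 2·(216/5) = 138/5.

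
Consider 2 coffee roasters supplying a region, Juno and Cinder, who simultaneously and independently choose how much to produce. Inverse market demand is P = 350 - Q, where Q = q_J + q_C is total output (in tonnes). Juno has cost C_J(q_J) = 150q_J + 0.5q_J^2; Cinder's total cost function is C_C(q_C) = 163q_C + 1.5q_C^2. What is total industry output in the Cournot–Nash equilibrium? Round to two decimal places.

Juno's profit: π_J = (350 - Q)q_J - (150q_J + (1/2)q_J²). Setting ∂π_J/∂q_J = 0: 200 - 3q_J - (q_C) = 0.
Cinder's first-order condition: 187 - 5q_C - (q_J) = 0.
Best responses: q_J = (200 - q_C)/3, q_C = (187 - q_J)/5.
Substituting one into the other gives q_J = 813/14 and q_C = 361/14.
Total output Q = 813/14 + 361/14 = 587/7.

83.86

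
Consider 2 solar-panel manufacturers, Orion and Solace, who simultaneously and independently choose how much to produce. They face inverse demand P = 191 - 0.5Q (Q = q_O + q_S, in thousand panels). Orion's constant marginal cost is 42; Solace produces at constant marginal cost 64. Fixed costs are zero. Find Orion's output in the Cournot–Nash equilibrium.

114

Orion's profit: π_O = (191 - 0.5Q)q_O - (42q_O). Setting ∂π_O/∂q_O = 0: 149 - q_O - (1/2)(q_S) = 0.
Solace's first-order condition: 127 - q_S - (1/2)(q_O) = 0.
Best responses: q_O = (149 - (1/2)q_S), q_S = (127 - (1/2)q_O).
Solving the pair: q_O = 114, q_S = 70.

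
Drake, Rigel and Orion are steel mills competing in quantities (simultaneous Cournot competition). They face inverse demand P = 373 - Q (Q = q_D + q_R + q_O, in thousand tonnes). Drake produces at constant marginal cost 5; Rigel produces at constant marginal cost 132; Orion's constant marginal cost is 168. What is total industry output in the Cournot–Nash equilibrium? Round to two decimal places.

Drake's profit: π_D = (373 - Q)q_D - (5q_D). Setting ∂π_D/∂q_D = 0: 368 - 2q_D - (q_R + q_O) = 0.
Rigel's profit: π_R = (373 - Q)q_R - (132q_R). Setting ∂π_R/∂q_R = 0: 241 - 2q_R - (q_D + q_O) = 0.
Orion's first-order condition: 205 - 2q_O - (q_D + q_R) = 0.
Summing all 3 equations gives 814 − 4Q = 0, hence Q = 407/2.
Back-substituting: q_D = (368 − 407/2) = 329/2, q_R = (241 − 407/2) = 75/2, q_O = (205 − 407/2) = 3/2.
Total output Q = 329/2 + 75/2 + 3/2 = 407/2.

203.50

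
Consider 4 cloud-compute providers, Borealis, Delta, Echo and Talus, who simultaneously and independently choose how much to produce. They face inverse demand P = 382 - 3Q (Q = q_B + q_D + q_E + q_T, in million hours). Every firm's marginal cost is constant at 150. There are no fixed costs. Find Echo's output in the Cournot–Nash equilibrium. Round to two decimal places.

A representative firm's profit is π_i = q_i(382 - 3Q) - 150q_i.
First-order condition (treating rivals' output as given): 232 - 6q_i - 3·Σ_{j≠i} q_j = 0.
With identical firms every q_j equals q_i, so Σ_{j≠i} q_j = 3q_i and 232 = 15q_i, giving q_i = 232/15.

15.47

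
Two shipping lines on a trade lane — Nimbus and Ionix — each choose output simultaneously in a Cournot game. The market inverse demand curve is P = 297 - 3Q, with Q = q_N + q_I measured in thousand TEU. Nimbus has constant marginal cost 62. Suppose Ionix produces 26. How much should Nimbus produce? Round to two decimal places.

With the rival's output fixed at 26, Nimbus's profit is π_N = (297 - 3·26 - 3q_N)q_N - (62q_N) = (219 - 3q_N)q_N - (62q_N).
∂π_N/∂q_N = 157 - 6q_N = 0, so q_N = 157/6.

26.17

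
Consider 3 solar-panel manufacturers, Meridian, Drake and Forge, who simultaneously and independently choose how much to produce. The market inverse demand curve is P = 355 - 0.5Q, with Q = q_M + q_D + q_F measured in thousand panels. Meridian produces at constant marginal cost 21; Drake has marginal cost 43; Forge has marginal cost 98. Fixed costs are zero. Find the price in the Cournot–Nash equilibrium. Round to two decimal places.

Meridian's profit: π_M = (355 - 0.5Q)q_M - (21q_M). Setting ∂π_M/∂q_M = 0: 334 - q_M - (1/2)(q_D + q_F) = 0.
Drake's profit: π_D = (355 - 0.5Q)q_D - (43q_D). Setting ∂π_D/∂q_D = 0: 312 - q_D - (1/2)(q_M + q_F) = 0.
Forge's first-order condition: 257 - q_F - (1/2)(q_M + q_D) = 0.
Adding the 3 conditions: 903 − Q − Q = 0, i.e. Q = 903/2.
Back-substituting: q_M = (334 − 903/4)/(1/2) = 433/2, q_D = (312 − 903/4)/(1/2) = 345/2, q_F = (257 − 903/4)/(1/2) = 125/2.
Total output Q = 903/2, so price P = 355 - (1/2)·(903/2) = 517/4.

129.25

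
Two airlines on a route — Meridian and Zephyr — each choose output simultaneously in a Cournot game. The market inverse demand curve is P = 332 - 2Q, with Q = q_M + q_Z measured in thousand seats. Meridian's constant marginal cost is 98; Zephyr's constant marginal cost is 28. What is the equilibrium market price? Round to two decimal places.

Meridian's profit: π_M = (332 - 2Q)q_M - (98q_M). Setting ∂π_M/∂q_M = 0: 234 - 4q_M - 2(q_Z) = 0.
Zephyr's profit: π_Z = (332 - 2Q)q_Z - (28q_Z). Setting ∂π_Z/∂q_Z = 0: 304 - 4q_Z - 2(q_M) = 0.
Rearranging gives the reaction functions q_M = (234 - 2q_Z)/4 and q_Z = (304 - 2q_M)/4.
Substituting one into the other gives q_M = 82/3 and q_Z = 187/3.
Total output Q = 269/3, so price P = 332 - 2·(269/3) = 458/3.

152.67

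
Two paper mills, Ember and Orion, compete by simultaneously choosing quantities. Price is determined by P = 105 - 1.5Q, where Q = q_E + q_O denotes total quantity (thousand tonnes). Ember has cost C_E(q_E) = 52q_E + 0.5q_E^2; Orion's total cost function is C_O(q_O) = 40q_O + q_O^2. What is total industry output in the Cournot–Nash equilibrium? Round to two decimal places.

Ember's profit: π_E = (105 - 1.5Q)q_E - (52q_E + (1/2)q_E²). Setting ∂π_E/∂q_E = 0: 53 - 4q_E - (3/2)(q_O) = 0.
Orion's first-order condition: 65 - 5q_O - (3/2)(q_E) = 0.
Best responses: q_E = (53 - (3/2)q_O)/4, q_O = (65 - (3/2)q_E)/5.
Substituting one into the other gives q_E = 670/71 and q_O = 722/71.
Total output Q = 670/71 + 722/71 = 1392/71.

19.61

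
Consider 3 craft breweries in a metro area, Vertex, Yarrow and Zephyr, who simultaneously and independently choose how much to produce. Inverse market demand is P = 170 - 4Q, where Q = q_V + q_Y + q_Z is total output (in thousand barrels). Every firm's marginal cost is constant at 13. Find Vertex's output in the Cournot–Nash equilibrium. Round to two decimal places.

9.81

A representative firm's profit is π_i = q_i(170 - 4Q) - 13q_i.
Setting ∂π_i/∂q_i = 0 with rivals' quantities fixed: 157 - 8q_i - 4·Σ_{j≠i} q_j = 0.
By symmetry each firm produces the same amount; substituting Σ_{j≠i} q_j = 2q_i yields q_i = 157/16.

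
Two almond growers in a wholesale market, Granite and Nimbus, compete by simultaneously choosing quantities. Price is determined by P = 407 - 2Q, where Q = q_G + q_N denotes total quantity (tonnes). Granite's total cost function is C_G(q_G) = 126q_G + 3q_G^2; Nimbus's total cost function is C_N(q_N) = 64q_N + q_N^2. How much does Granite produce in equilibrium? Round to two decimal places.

Granite's profit: π_G = (407 - 2Q)q_G - (126q_G + 3q_G²). Setting ∂π_G/∂q_G = 0: 281 - 10q_G - 2(q_N) = 0.
Nimbus's first-order condition: 343 - 6q_N - 2(q_G) = 0.
So q_G = (281 - 2q_N)/10 and q_N = (343 - 2q_G)/6.
Substituting one into the other gives q_G = 125/7 and q_N = 717/14.

17.86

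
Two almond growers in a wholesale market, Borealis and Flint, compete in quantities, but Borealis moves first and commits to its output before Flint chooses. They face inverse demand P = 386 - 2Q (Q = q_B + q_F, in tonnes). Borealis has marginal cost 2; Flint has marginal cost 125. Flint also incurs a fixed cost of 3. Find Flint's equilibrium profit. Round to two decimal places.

Solve by backward induction. Given q_B, the follower Flint maximises π_F = (386 - 2q_B - 2q_F)q_F - 125q_F.
Follower FOC: 261 - 2q_B - 4q_F = 0, so q_F(q_B) = (261 - 2q_B)/4.
Borealis substitutes q_F(q_B) into its own profit: π_B = q_B(386 - 2q_B - (261 - 2q_B)/2) - 2q_B = (511/2 - q_B)q_B - 2q_B.
The leader's first-order condition 507/2 - 2q_B = 0 yields q_B = 507/4.
Then q_F = (261 - 2·(507/4))/4 = 15/8.
Price P = 386 - 2·(1029/8) = 515/4.
Flint's profit: (515/4 - 125)·(15/8) - 3 = 129/32.

4.03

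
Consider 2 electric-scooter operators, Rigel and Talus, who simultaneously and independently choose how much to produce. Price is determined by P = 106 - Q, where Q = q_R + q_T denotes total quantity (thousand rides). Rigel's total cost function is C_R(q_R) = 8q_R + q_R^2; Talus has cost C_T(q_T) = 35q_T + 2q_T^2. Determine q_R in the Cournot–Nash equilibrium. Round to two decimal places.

Rigel's profit: π_R = (106 - Q)q_R - (8q_R + q_R²). Setting ∂π_R/∂q_R = 0: 98 - 4q_R - (q_T) = 0.
Talus's first-order condition: 71 - 6q_T - (q_R) = 0.
Rearranging gives the reaction functions q_R = (98 - q_T)/4 and q_T = (71 - q_R)/6.
Solving the pair: q_R = 517/23, q_T = 186/23.

22.48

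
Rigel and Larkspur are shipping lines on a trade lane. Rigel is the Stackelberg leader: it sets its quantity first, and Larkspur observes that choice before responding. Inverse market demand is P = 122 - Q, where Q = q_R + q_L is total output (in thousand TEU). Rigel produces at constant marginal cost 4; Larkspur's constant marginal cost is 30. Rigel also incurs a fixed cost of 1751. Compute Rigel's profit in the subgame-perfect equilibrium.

The follower Larkspur best-responds to any q_R: π_L = (122 - Q)q_L - 30q_L.
Follower FOC: 92 - q_R - 2q_L = 0, so q_L(q_R) = (92 - q_R)/2.
Rigel substitutes q_L(q_R) into its own profit: π_R = q_R(122 - q_R - (92 - q_R)/2) - 4q_R = (76 - (1/2)q_R)q_R - 4q_R.
The leader's first-order condition 72 - q_R = 0 yields q_R = 72.
Then q_L = (92 - 72)/2 = 10.
Price P = 122 - 82 = 40.
Rigel's profit: (40 - 4)·72 - 1751 = 841.

841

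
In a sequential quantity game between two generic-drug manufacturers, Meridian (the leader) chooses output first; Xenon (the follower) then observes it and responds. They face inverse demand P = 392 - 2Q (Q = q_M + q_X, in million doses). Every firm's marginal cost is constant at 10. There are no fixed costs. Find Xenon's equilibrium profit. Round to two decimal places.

Solve by backward induction. Given q_M, the follower Xenon maximises π_X = (392 - 2q_M - 2q_X)q_X - 10q_X.
Setting the follower's marginal profit to zero, 382 - 2q_M - 4q_X = 0, i.e. q_X = (382 - 2q_M)/4.
Meridian substitutes q_X(q_M) into its own profit: π_M = q_M(392 - 2q_M - (382 - 2q_M)/2) - 10q_M = (201 - q_M)q_M - 10q_M.
Maximising: ∂π_M/∂q_M = 191 - 2q_M = 0, giving q_M = 191/2.
Then q_X = (382 - 2·(191/2))/4 = 191/4.
Price P = 392 - 2·(573/4) = 211/2.
Xenon's profit: (211/2 - 10)·(191/4) = 4560.1250.

4560.13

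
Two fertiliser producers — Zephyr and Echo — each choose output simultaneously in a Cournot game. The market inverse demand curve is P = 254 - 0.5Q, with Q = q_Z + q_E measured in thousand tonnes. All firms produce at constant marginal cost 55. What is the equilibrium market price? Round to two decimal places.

Each firm earns π_i = (254 - 0.5Q)q_i - 55q_i.
First-order condition (treating rivals' output as given): 199 - q_i - (1/2)q_j = 0.
By symmetry each firm produces the same amount; substituting q_j = q_i yields q_i = 199/(3/2) = 398/3.
Total output Q = 796/3, so price P = 254 - (1/2)·(796/3) = 364/3.

121.33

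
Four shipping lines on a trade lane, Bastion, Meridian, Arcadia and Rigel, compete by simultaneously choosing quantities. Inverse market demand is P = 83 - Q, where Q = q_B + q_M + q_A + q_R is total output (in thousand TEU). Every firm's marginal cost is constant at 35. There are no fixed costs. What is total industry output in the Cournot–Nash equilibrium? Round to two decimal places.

38.40

A representative firm's profit is π_i = q_i(83 - Q) - 35q_i.
First-order condition (treating rivals' output as given): 48 - 2q_i - Σ_{j≠i} q_j = 0.
With identical firms every q_j equals q_i, so Σ_{j≠i} q_j = 3q_i and 48 = 5q_i, giving q_i = 48/5.
Total output Q = 48/5 + 48/5 + 48/5 + 48/5 = 192/5.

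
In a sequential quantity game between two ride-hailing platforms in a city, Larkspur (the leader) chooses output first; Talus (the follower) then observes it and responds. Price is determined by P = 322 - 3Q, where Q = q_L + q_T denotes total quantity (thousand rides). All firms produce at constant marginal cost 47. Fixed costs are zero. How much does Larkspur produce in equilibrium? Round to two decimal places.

Solve by backward induction. Given q_L, the follower Talus maximises π_T = (322 - 3q_L - 3q_T)q_T - 47q_T.
Setting the follower's marginal profit to zero, 275 - 3q_L - 6q_T = 0, i.e. q_T = (275 - 3q_L)/6.
Larkspur substitutes q_T(q_L) into its own profit: π_L = q_L(322 - 3q_L - (275 - 3q_L)/2) - 47q_L = (369/2 - (3/2)q_L)q_L - 47q_L.
The leader's first-order condition 275/2 - 3q_L = 0 yields q_L = 275/6.
Then q_T = (275 - 3·(275/6))/6 = 275/12.

45.83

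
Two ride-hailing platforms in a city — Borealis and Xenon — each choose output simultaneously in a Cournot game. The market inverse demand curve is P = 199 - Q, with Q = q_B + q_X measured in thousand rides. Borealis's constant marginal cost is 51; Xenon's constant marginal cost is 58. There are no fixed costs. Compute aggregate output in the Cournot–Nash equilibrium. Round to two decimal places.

Borealis's profit: π_B = (199 - Q)q_B - (51q_B). Setting ∂π_B/∂q_B = 0: 148 - 2q_B - (q_X) = 0.
Xenon's profit: π_X = (199 - Q)q_X - (58q_X). Setting ∂π_X/∂q_X = 0: 141 - 2q_X - (q_B) = 0.
Best responses: q_B = (148 - q_X)/2, q_X = (141 - q_B)/2.
Solving the pair: q_B = 155/3, q_X = 134/3.
Total output Q = 155/3 + 134/3 = 289/3.

96.33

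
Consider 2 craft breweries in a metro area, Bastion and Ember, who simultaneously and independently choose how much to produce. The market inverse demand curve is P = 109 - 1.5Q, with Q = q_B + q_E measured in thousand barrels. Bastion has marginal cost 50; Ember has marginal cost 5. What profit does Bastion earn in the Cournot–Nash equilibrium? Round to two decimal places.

Bastion's profit: π_B = (109 - 1.5Q)q_B - (50q_B). Setting ∂π_B/∂q_B = 0: 59 - 3q_B - (3/2)(q_E) = 0.
Ember's profit: π_E = (109 - 1.5Q)q_E - (5q_E). Setting ∂π_E/∂q_E = 0: 104 - 3q_E - (3/2)(q_B) = 0.
Rearranging gives the reaction functions q_B = (59 - (3/2)q_E)/3 and q_E = (104 - (3/2)q_B)/3.
Solving the pair: q_B = 28/9, q_E = 298/9.
Price P = 109 - (3/2)·(326/9) = 164/3.
Bastion's profit: (164/3 - 50)·(28/9) = 392/27.

14.52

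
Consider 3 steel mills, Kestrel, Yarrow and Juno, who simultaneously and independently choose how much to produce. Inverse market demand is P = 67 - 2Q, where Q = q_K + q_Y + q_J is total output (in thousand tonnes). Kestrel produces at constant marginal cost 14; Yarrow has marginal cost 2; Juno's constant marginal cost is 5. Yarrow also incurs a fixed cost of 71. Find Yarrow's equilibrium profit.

129

Kestrel's profit: π_K = (67 - 2Q)q_K - (14q_K). Setting ∂π_K/∂q_K = 0: 53 - 4q_K - 2(q_Y + q_J) = 0.
Yarrow's profit: π_Y = (67 - 2Q)q_Y - (2q_Y). Setting ∂π_Y/∂q_Y = 0: 65 - 4q_Y - 2(q_K + q_J) = 0.
Juno's first-order condition: 62 - 4q_J - 2(q_K + q_Y) = 0.
Adding the 3 conditions: 180 − 4Q − 4Q = 0, i.e. Q = 45/2.
Back-substituting: q_K = (53 − 45)/2 = 4, q_Y = (65 − 45)/2 = 10, q_J = (62 − 45)/2 = 17/2.
Price P = 67 - 2·(45/2) = 22.
Yarrow's profit: (22 - 2)·10 - 71 = 129.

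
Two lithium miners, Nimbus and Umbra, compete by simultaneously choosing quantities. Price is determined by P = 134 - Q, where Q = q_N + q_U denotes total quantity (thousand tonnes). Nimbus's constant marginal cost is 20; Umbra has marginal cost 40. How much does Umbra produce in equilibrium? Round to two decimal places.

24.67

Nimbus's profit: π_N = (134 - Q)q_N - (20q_N). Setting ∂π_N/∂q_N = 0: 114 - 2q_N - (q_U) = 0.
Umbra's first-order condition: 94 - 2q_U - (q_N) = 0.
Rearranging gives the reaction functions q_N = (114 - q_U)/2 and q_U = (94 - q_N)/2.
Substituting one into the other gives q_N = 134/3 and q_U = 74/3.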